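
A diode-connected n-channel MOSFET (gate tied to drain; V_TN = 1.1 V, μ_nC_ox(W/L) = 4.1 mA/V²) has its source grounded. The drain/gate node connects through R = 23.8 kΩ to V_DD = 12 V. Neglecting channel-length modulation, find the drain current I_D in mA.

With gate tied to drain, V_GS = V_DS ≥ V_GS − V_TN, so the device is in saturation.
KCL at the drain: ½ k_n (V_GS − V_TN)² = (V_DD − V_GS)/R.
Let x = V_GS − 1.1. Then 48.8 x² + x − 10.9 = 0, giving x = 0.463 V (positive root), so V_GS = 1.56 V.
I_D = (V_DD − V_GS)/R = (12 − 1.56) / 23.8 = 0.439 mA.

I_D = 0.439 mA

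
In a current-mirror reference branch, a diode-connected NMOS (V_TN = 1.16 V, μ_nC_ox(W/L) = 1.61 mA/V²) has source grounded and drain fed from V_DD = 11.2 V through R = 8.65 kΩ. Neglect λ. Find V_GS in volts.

V_GS = 2.29 V

With gate tied to drain, V_GS = V_DS ≥ V_GS − V_TN, so the device is in saturation.
KCL at the drain: ½ k_n (V_GS − V_TN)² = (V_DD − V_GS)/R.
Let x = V_GS − 1.16. Then 6.96 x² + x − 10.04 = 0, giving x = 1.13 V (positive root), so V_GS = 2.29 V.
I_D = (V_DD − V_GS)/R = (11.2 − 2.29) / 8.65 = 1.03 mA.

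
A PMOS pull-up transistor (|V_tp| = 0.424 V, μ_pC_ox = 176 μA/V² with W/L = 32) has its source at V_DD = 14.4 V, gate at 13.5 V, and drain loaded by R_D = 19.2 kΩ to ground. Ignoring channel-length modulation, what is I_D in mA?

V_SG = V_DD − V_G = 14.4 − 13.5 = 0.9 V, so V_ov = 0.9 − 0.424 = 0.476 V.
k_p = μ_pC_ox · (W/L) = 5.632 mA/V².
Assume saturation: I_D = ½ k_p V_ov² = 0.5 × 5.632 × 0.476² = 0.638 mA, giving V_SD = V_DD − I_D R_D = 14.4 − 0.638 × 19.2 = 2.15 V.
V_SD = 2.15 V ≥ V_ov = 0.476 V, confirming saturation.

I_D = 0.638 mA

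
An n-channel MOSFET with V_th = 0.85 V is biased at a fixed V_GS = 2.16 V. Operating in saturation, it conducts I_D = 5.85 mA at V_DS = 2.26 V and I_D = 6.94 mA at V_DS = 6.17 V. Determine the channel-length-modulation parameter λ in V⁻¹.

With V_GS fixed, I_D ∝ (1 + λ V_DS) in saturation, so I_D2/I_D1 = (1 + λ V_DS2)/(1 + λ V_DS1).
6.94/5.85 = 1.186 = (1 + 6.17 λ)/(1 + 2.26 λ).
Solving: λ (I_D1 V_DS2 − I_D2 V_DS1) = I_D2 − I_D1, so λ = (6.94 − 5.85) / (5.85 × 6.17 − 6.94 × 2.26) = 1.09 / 20.4 = 0.0534 V⁻¹.

λ = 0.0534 V⁻¹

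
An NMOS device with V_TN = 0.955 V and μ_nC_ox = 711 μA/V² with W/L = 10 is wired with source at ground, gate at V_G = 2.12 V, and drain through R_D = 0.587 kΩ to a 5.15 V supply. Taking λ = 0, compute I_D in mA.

I_D = 4.82 mA

V_GS = V_G = 2.12 V, so V_ov = 2.12 − 0.955 = 1.17 V.
k_n = μ_nC_ox · (W/L) = 7.11 mA/V².
Assume saturation: I_D = ½ k_n V_ov² = 0.5 × 7.11 × 1.17² = 4.82 mA, giving V_DS = V_DD − I_D R_D = 5.15 − 4.82 × 0.587 = 2.32 V.
V_DS = 2.32 V ≥ V_ov = 1.17 V, confirming saturation.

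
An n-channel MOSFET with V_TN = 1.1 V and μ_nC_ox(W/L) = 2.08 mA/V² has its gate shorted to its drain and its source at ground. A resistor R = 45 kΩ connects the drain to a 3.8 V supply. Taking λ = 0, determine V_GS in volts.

With gate tied to drain, V_GS = V_DS ≥ V_GS − V_TN, so the device is in saturation.
KCL at the drain: ½ k_n (V_GS − V_TN)² = (V_DD − V_GS)/R.
Let x = V_GS − 1.1. Then 46.8 x² + x − 2.7 = 0, giving x = 0.23 V (positive root), so V_GS = 1.33 V.
I_D = (V_DD − V_GS)/R = (3.8 − 1.33) / 45 = 0.0549 mA.

V_GS = 1.33 V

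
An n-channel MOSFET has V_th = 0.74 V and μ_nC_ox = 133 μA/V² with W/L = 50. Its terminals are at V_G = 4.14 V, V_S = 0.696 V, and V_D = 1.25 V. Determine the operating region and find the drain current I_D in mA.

Triode; I_D = 8.94 mA

V_GS = V_G − V_S = 4.14 − 0.696 = 3.44 V; V_DS = V_D − V_S = 1.25 − 0.696 = 0.554 V.
k_n = μ_nC_ox · (W/L) = 6.65 mA/V².
V_ov = V_GS − V_th = 3.44 − 0.74 = 2.7 V.
Since V_DS = 0.554 V < V_ov = 2.7 V, the device is in the triode region.
I_D = k_n [V_ov · V_DS − ½ V_DS²] = 6.65 × [2.7 × 0.554 − 0.5 × 0.554²] = 8.94 mA.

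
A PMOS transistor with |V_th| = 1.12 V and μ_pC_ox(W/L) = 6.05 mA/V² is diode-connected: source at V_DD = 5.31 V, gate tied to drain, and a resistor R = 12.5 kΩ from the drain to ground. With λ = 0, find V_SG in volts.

V_SG = 1.44 V

With gate tied to drain, V_SG = V_SD ≥ V_SG − |V_th|, so the device is in saturation.
KCL at the drain: ½ k_p (V_SG − |V_th|)² = (V_DD − V_SG)/R.
Let x = V_SG − 1.12. Then 37.8 x² + x − 4.19 = 0, giving x = 0.32 V (positive root), so V_SG = 1.44 V.
I_D = (V_DD − V_SG)/R = (5.31 − 1.44) / 12.5 = 0.31 mA.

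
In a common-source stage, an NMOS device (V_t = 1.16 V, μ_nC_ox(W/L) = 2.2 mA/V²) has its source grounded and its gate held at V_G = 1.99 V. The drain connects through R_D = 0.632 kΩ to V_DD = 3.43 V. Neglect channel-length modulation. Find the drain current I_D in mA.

V_GS = V_G = 1.99 V, so V_ov = 1.99 − 1.16 = 0.83 V.
Assume saturation: I_D = ½ k_n V_ov² = 0.5 × 2.2 × 0.83² = 0.758 mA, giving V_DS = V_DD − I_D R_D = 3.43 − 0.758 × 0.632 = 2.95 V.
V_DS = 2.95 V ≥ V_ov = 0.83 V, confirming saturation.

I_D = 0.758 mA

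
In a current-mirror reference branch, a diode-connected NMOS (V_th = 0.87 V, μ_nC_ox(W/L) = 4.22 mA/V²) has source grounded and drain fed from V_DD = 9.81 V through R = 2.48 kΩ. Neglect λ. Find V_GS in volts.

With gate tied to drain, V_GS = V_DS ≥ V_GS − V_th, so the device is in saturation.
KCL at the drain: ½ k_n (V_GS − V_th)² = (V_DD − V_GS)/R.
Let x = V_GS − 0.87. Then 5.23 x² + x − 8.94 = 0, giving x = 1.22 V (positive root), so V_GS = 2.09 V.
I_D = (V_DD − V_GS)/R = (9.81 − 2.09) / 2.48 = 3.11 mA.

V_GS = 2.09 V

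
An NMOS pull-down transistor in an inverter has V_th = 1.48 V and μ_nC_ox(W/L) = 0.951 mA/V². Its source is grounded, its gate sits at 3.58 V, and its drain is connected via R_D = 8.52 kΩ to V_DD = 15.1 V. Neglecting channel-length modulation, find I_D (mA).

V_GS = V_G = 3.58 V, so V_ov = 3.58 − 1.48 = 2.1 V.
Assume saturation: I_D = ½ k_n V_ov² = 0.5 × 0.951 × 2.1² = 2.1 mA, giving V_DS = V_DD − I_D R_D = 15.1 − 2.1 × 8.52 = -2.77 V.
But -2.77 V < V_ov = 2.1 V, so the device is actually in triode.
In triode I_D = k_n[V_ov V_DS − ½ V_DS²] and I_D = (V_DD − V_DS)/R_D. Equating: 4.05 V_DS² − 18.02 V_DS + 15.1 = 0, giving V_DS = 1.12 V (the root below V_ov).
I_D = (15.1 − 1.12) / 8.52 = 1.64 mA.

I_D = 1.64 mA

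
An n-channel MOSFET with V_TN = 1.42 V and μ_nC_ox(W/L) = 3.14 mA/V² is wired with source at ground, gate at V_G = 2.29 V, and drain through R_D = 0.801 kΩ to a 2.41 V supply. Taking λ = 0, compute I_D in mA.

V_GS = V_G = 2.29 V, so V_ov = 2.29 − 1.42 = 0.87 V.
Assume saturation: I_D = ½ k_n V_ov² = 0.5 × 3.14 × 0.87² = 1.19 mA, giving V_DS = V_DD − I_D R_D = 2.41 − 1.19 × 0.801 = 1.46 V.
V_DS = 1.46 V ≥ V_ov = 0.87 V, confirming saturation.

I_D = 1.19 mA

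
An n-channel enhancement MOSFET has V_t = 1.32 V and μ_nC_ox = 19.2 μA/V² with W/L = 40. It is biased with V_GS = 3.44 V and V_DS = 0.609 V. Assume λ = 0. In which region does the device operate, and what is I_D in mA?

k_n = μ_nC_ox · (W/L) = 0.768 mA/V².
V_ov = V_GS − V_t = 3.44 − 1.32 = 2.12 V.
Since V_DS = 0.609 V < V_ov = 2.12 V, the device is in the triode region.
I_D = k_n [V_ov · V_DS − ½ V_DS²] = 0.768 × [2.12 × 0.609 − 0.5 × 0.609²] = 0.849 mA.

Triode; I_D = 0.849 mA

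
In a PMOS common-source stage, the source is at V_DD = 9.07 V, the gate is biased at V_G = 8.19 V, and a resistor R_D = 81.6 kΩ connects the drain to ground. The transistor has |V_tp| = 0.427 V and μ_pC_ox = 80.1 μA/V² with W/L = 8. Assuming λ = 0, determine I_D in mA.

V_SG = V_DD − V_G = 9.07 − 8.19 = 0.88 V, so V_ov = 0.88 − 0.427 = 0.453 V.
k_p = μ_pC_ox · (W/L) = 0.6408 mA/V².
Assume saturation: I_D = ½ k_p V_ov² = 0.5 × 0.6408 × 0.453² = 0.0657 mA, giving V_SD = V_DD − I_D R_D = 9.07 − 0.0657 × 81.6 = 3.7 V.
V_SD = 3.7 V ≥ V_ov = 0.453 V, confirming saturation.

I_D = 0.0657 mA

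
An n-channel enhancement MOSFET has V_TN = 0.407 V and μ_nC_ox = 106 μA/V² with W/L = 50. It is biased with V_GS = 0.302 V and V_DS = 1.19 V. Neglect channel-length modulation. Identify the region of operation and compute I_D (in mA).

V_GS = 0.302 V < V_TN = 0.407 V, so the transistor is in cutoff.

Cutoff; I_D = 0 mA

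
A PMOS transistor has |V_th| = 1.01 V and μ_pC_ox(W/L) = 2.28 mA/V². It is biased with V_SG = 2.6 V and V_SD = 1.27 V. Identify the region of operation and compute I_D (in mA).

Triode; I_D = 2.77 mA

V_ov = V_SG − |V_th| = 2.6 − 1.01 = 1.59 V.
Since V_SD = 1.27 V < V_ov = 1.59 V, the device is in the triode region.
I_D = k_p [V_ov · V_SD − ½ V_SD²] = 2.28 × [1.59 × 1.27 − 0.5 × 1.27²] = 2.77 mA.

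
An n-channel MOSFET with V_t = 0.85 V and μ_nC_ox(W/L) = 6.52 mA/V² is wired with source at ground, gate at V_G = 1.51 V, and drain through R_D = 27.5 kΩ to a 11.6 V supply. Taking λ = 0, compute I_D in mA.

V_GS = V_G = 1.51 V, so V_ov = 1.51 − 0.85 = 0.66 V.
Assume saturation: I_D = ½ k_n V_ov² = 0.5 × 6.52 × 0.66² = 1.42 mA, giving V_DS = V_DD − I_D R_D = 11.6 − 1.42 × 27.5 = -27.5 V.
But -27.5 V < V_ov = 0.66 V, so the device is actually in triode.
In triode I_D = k_n[V_ov V_DS − ½ V_DS²] and I_D = (V_DD − V_DS)/R_D. Equating: 89.6 V_DS² − 119.3 V_DS + 11.6 = 0, giving V_DS = 0.106 V (the root below V_ov).
I_D = (11.6 − 0.106) / 27.5 = 0.418 mA.

I_D = 0.418 mA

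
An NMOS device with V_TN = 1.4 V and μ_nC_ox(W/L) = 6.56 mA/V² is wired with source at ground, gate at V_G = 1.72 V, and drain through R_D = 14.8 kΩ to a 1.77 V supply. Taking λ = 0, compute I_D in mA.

V_GS = V_G = 1.72 V, so V_ov = 1.72 − 1.4 = 0.32 V.
Assume saturation: I_D = ½ k_n V_ov² = 0.5 × 6.56 × 0.32² = 0.336 mA, giving V_DS = V_DD − I_D R_D = 1.77 − 0.336 × 14.8 = -3.2 V.
But -3.2 V < V_ov = 0.32 V, so the device is actually in triode.
In triode I_D = k_n[V_ov V_DS − ½ V_DS²] and I_D = (V_DD − V_DS)/R_D. Equating: 48.5 V_DS² − 32.07 V_DS + 1.77 = 0, giving V_DS = 0.0608 V (the root below V_ov).
I_D = (1.77 − 0.0608) / 14.8 = 0.115 mA.

I_D = 0.115 mA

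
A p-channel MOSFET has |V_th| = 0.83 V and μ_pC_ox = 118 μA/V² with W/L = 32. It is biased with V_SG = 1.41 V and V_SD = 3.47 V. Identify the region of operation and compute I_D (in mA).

Saturation; I_D = 0.635 mA

k_p = μ_pC_ox · (W/L) = 3.776 mA/V².
V_ov = V_SG − |V_th| = 1.41 − 0.83 = 0.58 V.
Since V_SD = 3.47 V ≥ V_ov = 0.58 V, the device is in saturation.
I_D = ½ k_p V_ov² = 0.5 × 3.776 × 0.58² = 0.635 mA.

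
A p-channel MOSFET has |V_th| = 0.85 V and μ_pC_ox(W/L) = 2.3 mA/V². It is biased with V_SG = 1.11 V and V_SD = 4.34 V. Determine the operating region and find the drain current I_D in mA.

Saturation; I_D = 0.0777 mA

V_ov = V_SG − |V_th| = 1.11 − 0.85 = 0.26 V.
Since V_SD = 4.34 V ≥ V_ov = 0.26 V, the device is in saturation.
I_D = ½ k_p V_ov² = 0.5 × 2.3 × 0.26² = 0.0777 mA.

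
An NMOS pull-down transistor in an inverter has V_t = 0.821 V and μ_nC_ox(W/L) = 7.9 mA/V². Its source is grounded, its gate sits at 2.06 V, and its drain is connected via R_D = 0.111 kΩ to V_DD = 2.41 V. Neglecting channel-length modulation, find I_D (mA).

V_GS = V_G = 2.06 V, so V_ov = 2.06 − 0.821 = 1.24 V.
Assume saturation: I_D = ½ k_n V_ov² = 0.5 × 7.9 × 1.24² = 6.06 mA, giving V_DS = V_DD − I_D R_D = 2.41 − 6.06 × 0.111 = 1.74 V.
V_DS = 1.74 V ≥ V_ov = 1.24 V, confirming saturation.

I_D = 6.06 mA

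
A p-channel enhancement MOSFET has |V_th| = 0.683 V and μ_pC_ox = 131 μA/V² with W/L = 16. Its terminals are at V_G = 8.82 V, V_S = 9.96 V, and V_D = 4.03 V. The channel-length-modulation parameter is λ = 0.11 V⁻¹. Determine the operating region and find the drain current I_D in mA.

Saturation; I_D = 0.362 mA

V_SG = V_S − V_G = 9.96 − 8.82 = 1.14 V; V_SD = V_S − V_D = 9.96 − 4.03 = 5.93 V.
k_p = μ_pC_ox · (W/L) = 2.096 mA/V².
V_ov = V_SG − |V_th| = 1.14 − 0.683 = 0.457 V.
Since V_SD = 5.93 V ≥ V_ov = 0.457 V, the device is in saturation.
I_D = ½ k_p V_ov² (1 + λ V_SD) = 0.5 × 2.096 × 0.457² × (1 + 0.11 × 5.93) = 0.362 mA.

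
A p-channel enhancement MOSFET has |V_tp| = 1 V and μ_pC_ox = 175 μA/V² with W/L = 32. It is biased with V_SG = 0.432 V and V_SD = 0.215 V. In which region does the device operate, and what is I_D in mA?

Cutoff; I_D = 0 mA

V_SG = 0.432 V < |V_tp| = 1 V, so the transistor is in cutoff.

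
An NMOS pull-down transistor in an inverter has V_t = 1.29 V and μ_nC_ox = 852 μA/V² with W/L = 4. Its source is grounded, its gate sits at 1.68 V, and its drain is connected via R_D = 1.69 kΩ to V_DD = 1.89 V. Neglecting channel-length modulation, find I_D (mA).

V_GS = V_G = 1.68 V, so V_ov = 1.68 − 1.29 = 0.39 V.
k_n = μ_nC_ox · (W/L) = 3.408 mA/V².
Assume saturation: I_D = ½ k_n V_ov² = 0.5 × 3.408 × 0.39² = 0.259 mA, giving V_DS = V_DD − I_D R_D = 1.89 − 0.259 × 1.69 = 1.45 V.
V_DS = 1.45 V ≥ V_ov = 0.39 V, confirming saturation.

I_D = 0.259 mA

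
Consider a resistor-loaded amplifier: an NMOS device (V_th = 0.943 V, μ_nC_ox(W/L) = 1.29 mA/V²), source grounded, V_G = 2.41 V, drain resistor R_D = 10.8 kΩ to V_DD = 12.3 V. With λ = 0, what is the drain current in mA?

V_GS = V_G = 2.41 V, so V_ov = 2.41 − 0.943 = 1.47 V.
Assume saturation: I_D = ½ k_n V_ov² = 0.5 × 1.29 × 1.47² = 1.39 mA, giving V_DS = V_DD − I_D R_D = 12.3 − 1.39 × 10.8 = -2.69 V.
But -2.69 V < V_ov = 1.47 V, so the device is actually in triode.
In triode I_D = k_n[V_ov V_DS − ½ V_DS²] and I_D = (V_DD − V_DS)/R_D. Equating: 6.97 V_DS² − 21.44 V_DS + 12.3 = 0, giving V_DS = 0.763 V (the root below V_ov).
I_D = (12.3 − 0.763) / 10.8 = 1.07 mA.

I_D = 1.07 mA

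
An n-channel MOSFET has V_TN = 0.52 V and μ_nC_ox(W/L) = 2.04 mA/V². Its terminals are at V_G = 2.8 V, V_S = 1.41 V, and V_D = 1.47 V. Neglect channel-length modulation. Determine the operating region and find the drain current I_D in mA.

Triode; I_D = 0.103 mA

V_GS = V_G − V_S = 2.8 − 1.41 = 1.39 V; V_DS = V_D − V_S = 1.47 − 1.41 = 0.06 V.
V_ov = V_GS − V_TN = 1.39 − 0.52 = 0.87 V.
Since V_DS = 0.06 V < V_ov = 0.87 V, the device is in the triode region.
I_D = k_n [V_ov · V_DS − ½ V_DS²] = 2.04 × [0.87 × 0.06 − 0.5 × 0.06²] = 0.103 mA.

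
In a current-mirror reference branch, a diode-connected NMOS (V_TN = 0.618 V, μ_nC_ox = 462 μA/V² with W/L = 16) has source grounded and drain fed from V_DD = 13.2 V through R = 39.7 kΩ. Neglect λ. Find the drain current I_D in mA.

With gate tied to drain, V_GS = V_DS ≥ V_GS − V_TN, so the device is in saturation.
k_n = μ_nC_ox · (W/L) = 7.392 mA/V².
KCL at the drain: ½ k_n (V_GS − V_TN)² = (V_DD − V_GS)/R.
Let x = V_GS − 0.618. Then 147 x² + x − 12.58 = 0, giving x = 0.289 V (positive root), so V_GS = 0.907 V.
I_D = (V_DD − V_GS)/R = (13.2 − 0.907) / 39.7 = 0.31 mA.

I_D = 0.310 mA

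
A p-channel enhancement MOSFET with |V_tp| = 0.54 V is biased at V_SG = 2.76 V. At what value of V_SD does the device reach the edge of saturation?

The boundary between triode and saturation is V_SD = V_SG − |V_tp| = V_ov.
V_ov = 2.76 − 0.54 = 2.22 V.

V_SD,sat = 2.22 V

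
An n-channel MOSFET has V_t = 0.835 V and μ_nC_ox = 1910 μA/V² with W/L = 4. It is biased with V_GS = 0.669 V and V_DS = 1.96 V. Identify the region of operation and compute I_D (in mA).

V_GS = 0.669 V < V_t = 0.835 V, so the transistor is in cutoff.

Cutoff; I_D = 0 mA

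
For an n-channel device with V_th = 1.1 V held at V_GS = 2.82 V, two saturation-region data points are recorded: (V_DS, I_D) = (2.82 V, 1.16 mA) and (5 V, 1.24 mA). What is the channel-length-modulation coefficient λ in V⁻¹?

λ = 0.0347 V⁻¹

With V_GS fixed, I_D ∝ (1 + λ V_DS) in saturation, so I_D2/I_D1 = (1 + λ V_DS2)/(1 + λ V_DS1).
1.24/1.16 = 1.069 = (1 + 5 λ)/(1 + 2.82 λ).
Solving: λ (I_D1 V_DS2 − I_D2 V_DS1) = I_D2 − I_D1, so λ = (1.24 − 1.16) / (1.16 × 5 − 1.24 × 2.82) = 0.08 / 2.3 = 0.0347 V⁻¹.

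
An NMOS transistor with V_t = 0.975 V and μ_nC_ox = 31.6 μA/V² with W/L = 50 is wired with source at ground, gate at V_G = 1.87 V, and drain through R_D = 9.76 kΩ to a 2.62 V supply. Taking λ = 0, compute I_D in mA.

V_GS = V_G = 1.87 V, so V_ov = 1.87 − 0.975 = 0.895 V.
k_n = μ_nC_ox · (W/L) = 1.58 mA/V².
Assume saturation: I_D = ½ k_n V_ov² = 0.5 × 1.58 × 0.895² = 0.633 mA, giving V_DS = V_DD − I_D R_D = 2.62 − 0.633 × 9.76 = -3.56 V.
But -3.56 V < V_ov = 0.895 V, so the device is actually in triode.
In triode I_D = k_n[V_ov V_DS − ½ V_DS²] and I_D = (V_DD − V_DS)/R_D. Equating: 7.71 V_DS² − 14.8 V_DS + 2.62 = 0, giving V_DS = 0.197 V (the root below V_ov).
I_D = (2.62 − 0.197) / 9.76 = 0.248 mA.

I_D = 0.248 mA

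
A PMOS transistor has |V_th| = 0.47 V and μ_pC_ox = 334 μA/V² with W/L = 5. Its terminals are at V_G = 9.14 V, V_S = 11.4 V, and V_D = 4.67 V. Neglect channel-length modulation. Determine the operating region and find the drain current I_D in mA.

Saturation; I_D = 2.68 mA

V_SG = V_S − V_G = 11.4 − 9.14 = 2.26 V; V_SD = V_S − V_D = 11.4 − 4.67 = 6.73 V.
k_p = μ_pC_ox · (W/L) = 1.67 mA/V².
V_ov = V_SG − |V_th| = 2.26 − 0.47 = 1.79 V.
Since V_SD = 6.73 V ≥ V_ov = 1.79 V, the device is in saturation.
I_D = ½ k_p V_ov² = 0.5 × 1.67 × 1.79² = 2.68 mA.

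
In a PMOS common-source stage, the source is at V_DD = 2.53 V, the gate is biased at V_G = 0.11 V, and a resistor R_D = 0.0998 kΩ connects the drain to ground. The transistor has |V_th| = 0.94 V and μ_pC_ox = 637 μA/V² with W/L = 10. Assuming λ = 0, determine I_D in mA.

I_D = 6.98 mA

V_SG = V_DD − V_G = 2.53 − 0.11 = 2.42 V, so V_ov = 2.42 − 0.94 = 1.48 V.
k_p = μ_pC_ox · (W/L) = 6.37 mA/V².
Assume saturation: I_D = ½ k_p V_ov² = 0.5 × 6.37 × 1.48² = 6.98 mA, giving V_SD = V_DD − I_D R_D = 2.53 − 6.98 × 0.0998 = 1.83 V.
V_SD = 1.83 V ≥ V_ov = 1.48 V, confirming saturation.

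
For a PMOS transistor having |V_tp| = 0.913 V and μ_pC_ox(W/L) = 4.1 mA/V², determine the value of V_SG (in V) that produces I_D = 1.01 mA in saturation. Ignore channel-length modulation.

In saturation I_D = ½ k_p (V_SG − |V_tp|)², so V_SG − |V_tp| = √(2 I_D / k_p) = √(2 × 1.01 / 4.1) = 0.702 V.
V_SG = 0.913 + 0.702 = 1.61 V.

V_SG = 1.61 V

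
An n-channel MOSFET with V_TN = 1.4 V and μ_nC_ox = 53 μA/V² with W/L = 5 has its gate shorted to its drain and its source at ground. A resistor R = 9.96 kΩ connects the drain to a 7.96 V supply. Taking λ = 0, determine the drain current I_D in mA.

I_D = 0.470 mA

With gate tied to drain, V_GS = V_DS ≥ V_GS − V_TN, so the device is in saturation.
k_n = μ_nC_ox · (W/L) = 0.265 mA/V².
KCL at the drain: ½ k_n (V_GS − V_TN)² = (V_DD − V_GS)/R.
Let x = V_GS − 1.4. Then 1.32 x² + x − 6.56 = 0, giving x = 1.88 V (positive root), so V_GS = 3.28 V.
I_D = (V_DD − V_GS)/R = (7.96 − 3.28) / 9.96 = 0.47 mA.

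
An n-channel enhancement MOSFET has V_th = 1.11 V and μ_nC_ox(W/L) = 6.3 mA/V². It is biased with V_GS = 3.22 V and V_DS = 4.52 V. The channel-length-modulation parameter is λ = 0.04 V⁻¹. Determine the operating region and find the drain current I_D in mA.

Saturation; I_D = 16.6 mA

V_ov = V_GS − V_th = 3.22 − 1.11 = 2.11 V.
Since V_DS = 4.52 V ≥ V_ov = 2.11 V, the device is in saturation.
I_D = ½ k_n V_ov² (1 + λ V_DS) = 0.5 × 6.3 × 2.11² × (1 + 0.04 × 4.52) = 16.6 mA.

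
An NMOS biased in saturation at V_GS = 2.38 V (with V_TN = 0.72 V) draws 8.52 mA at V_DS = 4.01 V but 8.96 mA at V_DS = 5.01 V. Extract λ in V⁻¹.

λ = 0.0651 V⁻¹

With V_GS fixed, I_D ∝ (1 + λ V_DS) in saturation, so I_D2/I_D1 = (1 + λ V_DS2)/(1 + λ V_DS1).
8.96/8.52 = 1.052 = (1 + 5.01 λ)/(1 + 4.01 λ).
Solving: λ (I_D1 V_DS2 − I_D2 V_DS1) = I_D2 − I_D1, so λ = (8.96 − 8.52) / (8.52 × 5.01 − 8.96 × 4.01) = 0.44 / 6.76 = 0.0651 V⁻¹.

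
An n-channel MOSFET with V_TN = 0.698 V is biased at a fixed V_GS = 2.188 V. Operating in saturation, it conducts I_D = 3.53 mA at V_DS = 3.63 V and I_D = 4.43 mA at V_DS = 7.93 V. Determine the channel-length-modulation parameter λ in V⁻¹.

With V_GS fixed, I_D ∝ (1 + λ V_DS) in saturation, so I_D2/I_D1 = (1 + λ V_DS2)/(1 + λ V_DS1).
4.43/3.53 = 1.255 = (1 + 7.93 λ)/(1 + 3.63 λ).
Solving: λ (I_D1 V_DS2 − I_D2 V_DS1) = I_D2 − I_D1, so λ = (4.43 − 3.53) / (3.53 × 7.93 − 4.43 × 3.63) = 0.9 / 11.9 = 0.0756 V⁻¹.

λ = 0.0756 V⁻¹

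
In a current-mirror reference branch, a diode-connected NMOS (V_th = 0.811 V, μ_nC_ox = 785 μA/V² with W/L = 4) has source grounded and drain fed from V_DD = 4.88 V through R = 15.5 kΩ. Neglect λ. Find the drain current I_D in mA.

With gate tied to drain, V_GS = V_DS ≥ V_GS − V_th, so the device is in saturation.
k_n = μ_nC_ox · (W/L) = 3.14 mA/V².
KCL at the drain: ½ k_n (V_GS − V_th)² = (V_DD − V_GS)/R.
Let x = V_GS − 0.811. Then 24.3 x² + x − 4.069 = 0, giving x = 0.389 V (positive root), so V_GS = 1.2 V.
I_D = (V_DD − V_GS)/R = (4.88 − 1.2) / 15.5 = 0.237 mA.

I_D = 0.237 mA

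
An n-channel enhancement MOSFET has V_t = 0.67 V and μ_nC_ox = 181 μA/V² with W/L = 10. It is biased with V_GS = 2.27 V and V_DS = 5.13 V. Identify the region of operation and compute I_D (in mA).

k_n = μ_nC_ox · (W/L) = 1.81 mA/V².
V_ov = V_GS − V_t = 2.27 − 0.67 = 1.6 V.
Since V_DS = 5.13 V ≥ V_ov = 1.6 V, the device is in saturation.
I_D = ½ k_n V_ov² = 0.5 × 1.81 × 1.6² = 2.32 mA.

Saturation; I_D = 2.32 mA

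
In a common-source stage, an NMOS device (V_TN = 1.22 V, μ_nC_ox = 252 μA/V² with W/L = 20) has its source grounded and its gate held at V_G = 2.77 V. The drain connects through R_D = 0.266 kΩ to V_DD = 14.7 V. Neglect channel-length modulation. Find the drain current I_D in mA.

I_D = 6.05 mA

V_GS = V_G = 2.77 V, so V_ov = 2.77 − 1.22 = 1.55 V.
k_n = μ_nC_ox · (W/L) = 5.04 mA/V².
Assume saturation: I_D = ½ k_n V_ov² = 0.5 × 5.04 × 1.55² = 6.05 mA, giving V_DS = V_DD − I_D R_D = 14.7 − 6.05 × 0.266 = 13.1 V.
V_DS = 13.1 V ≥ V_ov = 1.55 V, confirming saturation.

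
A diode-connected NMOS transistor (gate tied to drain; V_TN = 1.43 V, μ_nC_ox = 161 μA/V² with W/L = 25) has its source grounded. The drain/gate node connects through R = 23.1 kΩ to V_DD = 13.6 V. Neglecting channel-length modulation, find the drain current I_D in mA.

I_D = 0.505 mA

With gate tied to drain, V_GS = V_DS ≥ V_GS − V_TN, so the device is in saturation.
k_n = μ_nC_ox · (W/L) = 4.025 mA/V².
KCL at the drain: ½ k_n (V_GS − V_TN)² = (V_DD − V_GS)/R.
Let x = V_GS − 1.43. Then 46.5 x² + x − 12.17 = 0, giving x = 0.501 V (positive root), so V_GS = 1.93 V.
I_D = (V_DD − V_GS)/R = (13.6 − 1.93) / 23.1 = 0.505 mA.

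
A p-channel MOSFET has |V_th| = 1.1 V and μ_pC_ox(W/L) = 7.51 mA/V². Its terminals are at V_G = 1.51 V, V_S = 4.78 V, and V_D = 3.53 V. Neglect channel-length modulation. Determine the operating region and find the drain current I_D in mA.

Triode; I_D = 14.5 mA

V_SG = V_S − V_G = 4.78 − 1.51 = 3.27 V; V_SD = V_S − V_D = 4.78 − 3.53 = 1.25 V.
V_ov = V_SG − |V_th| = 3.27 − 1.1 = 2.17 V.
Since V_SD = 1.25 V < V_ov = 2.17 V, the device is in the triode region.
I_D = k_p [V_ov · V_SD − ½ V_SD²] = 7.51 × [2.17 × 1.25 − 0.5 × 1.25²] = 14.5 mA.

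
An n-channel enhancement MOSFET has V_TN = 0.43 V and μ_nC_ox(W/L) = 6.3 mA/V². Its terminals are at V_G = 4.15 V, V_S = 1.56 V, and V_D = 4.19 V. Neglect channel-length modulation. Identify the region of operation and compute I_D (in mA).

V_GS = V_G − V_S = 4.15 − 1.56 = 2.59 V; V_DS = V_D − V_S = 4.19 − 1.56 = 2.63 V.
V_ov = V_GS − V_TN = 2.59 − 0.43 = 2.16 V.
Since V_DS = 2.63 V ≥ V_ov = 2.16 V, the device is in saturation.
I_D = ½ k_n V_ov² = 0.5 × 6.3 × 2.16² = 14.7 mA.

Saturation; I_D = 14.7 mA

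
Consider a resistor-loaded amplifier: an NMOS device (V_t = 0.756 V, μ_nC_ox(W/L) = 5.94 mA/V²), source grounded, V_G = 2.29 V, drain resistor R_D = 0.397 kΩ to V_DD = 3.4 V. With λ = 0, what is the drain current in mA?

I_D = 6.09 mA

V_GS = V_G = 2.29 V, so V_ov = 2.29 − 0.756 = 1.53 V.
Assume saturation: I_D = ½ k_n V_ov² = 0.5 × 5.94 × 1.53² = 6.99 mA, giving V_DS = V_DD − I_D R_D = 3.4 − 6.99 × 0.397 = 0.625 V.
But 0.625 V < V_ov = 1.53 V, so the device is actually in triode.
In triode I_D = k_n[V_ov V_DS − ½ V_DS²] and I_D = (V_DD − V_DS)/R_D. Equating: 1.18 V_DS² − 4.617 V_DS + 3.4 = 0, giving V_DS = 0.983 V (the root below V_ov).
I_D = (3.4 − 0.983) / 0.397 = 6.09 mA.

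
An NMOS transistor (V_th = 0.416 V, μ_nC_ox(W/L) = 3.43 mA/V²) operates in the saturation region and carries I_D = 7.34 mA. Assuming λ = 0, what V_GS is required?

V_GS = 2.48 V

In saturation I_D = ½ k_n (V_GS − V_th)², so V_GS − V_th = √(2 I_D / k_n) = √(2 × 7.34 / 3.43) = 2.07 V.
V_GS = 0.416 + 2.07 = 2.48 V.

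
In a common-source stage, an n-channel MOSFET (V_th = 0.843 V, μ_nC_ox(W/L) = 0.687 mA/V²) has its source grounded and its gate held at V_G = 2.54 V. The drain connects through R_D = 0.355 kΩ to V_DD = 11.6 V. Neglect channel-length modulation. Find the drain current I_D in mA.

I_D = 0.989 mA

V_GS = V_G = 2.54 V, so V_ov = 2.54 − 0.843 = 1.7 V.
Assume saturation: I_D = ½ k_n V_ov² = 0.5 × 0.687 × 1.7² = 0.989 mA, giving V_DS = V_DD − I_D R_D = 11.6 − 0.989 × 0.355 = 11.2 V.
V_DS = 11.2 V ≥ V_ov = 1.7 V, confirming saturation.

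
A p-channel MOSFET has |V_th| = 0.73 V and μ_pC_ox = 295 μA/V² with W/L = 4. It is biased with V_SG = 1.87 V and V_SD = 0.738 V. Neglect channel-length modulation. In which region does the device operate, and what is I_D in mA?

Triode; I_D = 0.671 mA

k_p = μ_pC_ox · (W/L) = 1.18 mA/V².
V_ov = V_SG − |V_th| = 1.87 − 0.73 = 1.14 V.
Since V_SD = 0.738 V < V_ov = 1.14 V, the device is in the triode region.
I_D = k_p [V_ov · V_SD − ½ V_SD²] = 1.18 × [1.14 × 0.738 − 0.5 × 0.738²] = 0.671 mA.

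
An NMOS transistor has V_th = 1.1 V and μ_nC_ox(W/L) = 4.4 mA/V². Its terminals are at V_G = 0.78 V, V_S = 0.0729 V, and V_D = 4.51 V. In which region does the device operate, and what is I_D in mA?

Cutoff; I_D = 0 mA

V_GS = V_G − V_S = 0.78 − 0.0729 = 0.707 V; V_DS = V_D − V_S = 4.51 − 0.0729 = 4.44 V.
V_GS = 0.707 V < V_th = 1.1 V, so the transistor is in cutoff.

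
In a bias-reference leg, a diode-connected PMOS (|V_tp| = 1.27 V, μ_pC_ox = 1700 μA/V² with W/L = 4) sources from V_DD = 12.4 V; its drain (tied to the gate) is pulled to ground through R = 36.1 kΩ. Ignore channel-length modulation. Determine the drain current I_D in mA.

With gate tied to drain, V_SG = V_SD ≥ V_SG − |V_tp|, so the device is in saturation.
k_p = μ_pC_ox · (W/L) = 6.8 mA/V².
KCL at the drain: ½ k_p (V_SG − |V_tp|)² = (V_DD − V_SG)/R.
Let x = V_SG − 1.27. Then 123 x² + x − 11.13 = 0, giving x = 0.297 V (positive root), so V_SG = 1.57 V.
I_D = (V_DD − V_SG)/R = (12.4 − 1.57) / 36.1 = 0.3 mA.

I_D = 0.300 mA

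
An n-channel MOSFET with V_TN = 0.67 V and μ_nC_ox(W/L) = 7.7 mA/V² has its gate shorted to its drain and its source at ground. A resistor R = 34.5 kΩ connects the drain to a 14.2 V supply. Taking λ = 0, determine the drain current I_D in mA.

With gate tied to drain, V_GS = V_DS ≥ V_GS − V_TN, so the device is in saturation.
KCL at the drain: ½ k_n (V_GS − V_TN)² = (V_DD − V_GS)/R.
Let x = V_GS − 0.67. Then 133 x² + x − 13.53 = 0, giving x = 0.315 V (positive root), so V_GS = 0.985 V.
I_D = (V_DD − V_GS)/R = (14.2 − 0.985) / 34.5 = 0.383 mA.

I_D = 0.383 mA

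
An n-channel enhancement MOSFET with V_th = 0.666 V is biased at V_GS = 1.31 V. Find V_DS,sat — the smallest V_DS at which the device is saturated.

V_DS,sat = 0.644 V

The boundary between triode and saturation is V_DS = V_GS − V_th = V_ov.
V_ov = 1.31 − 0.666 = 0.644 V.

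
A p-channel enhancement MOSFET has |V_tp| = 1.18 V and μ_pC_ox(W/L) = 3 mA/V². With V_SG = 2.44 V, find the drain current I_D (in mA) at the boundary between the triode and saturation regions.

At the boundary V_SD = V_ov = V_SG − |V_tp| = 2.44 − 1.18 = 1.26 V.
I_D = ½ k_p V_ov² = 0.5 × 3 × 1.26² = 2.38 mA.

I_D = 2.38 mA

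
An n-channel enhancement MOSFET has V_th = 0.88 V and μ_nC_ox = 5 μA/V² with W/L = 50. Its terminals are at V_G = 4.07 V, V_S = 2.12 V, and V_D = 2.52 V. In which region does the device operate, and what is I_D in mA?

Triode; I_D = 0.0870 mA

V_GS = V_G − V_S = 4.07 − 2.12 = 1.95 V; V_DS = V_D − V_S = 2.52 − 2.12 = 0.4 V.
k_n = μ_nC_ox · (W/L) = 0.25 mA/V².
V_ov = V_GS − V_th = 1.95 − 0.88 = 1.07 V.
Since V_DS = 0.4 V < V_ov = 1.07 V, the device is in the triode region.
I_D = k_n [V_ov · V_DS − ½ V_DS²] = 0.25 × [1.07 × 0.4 − 0.5 × 0.4²] = 0.087 mA.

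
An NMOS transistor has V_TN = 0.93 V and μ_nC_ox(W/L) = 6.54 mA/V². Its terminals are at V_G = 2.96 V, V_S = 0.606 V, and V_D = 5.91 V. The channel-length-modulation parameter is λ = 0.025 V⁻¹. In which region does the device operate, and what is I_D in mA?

V_GS = V_G − V_S = 2.96 − 0.606 = 2.35 V; V_DS = V_D − V_S = 5.91 − 0.606 = 5.3 V.
V_ov = V_GS − V_TN = 2.35 − 0.93 = 1.42 V.
Since V_DS = 5.3 V ≥ V_ov = 1.42 V, the device is in saturation.
I_D = ½ k_n V_ov² (1 + λ V_DS) = 0.5 × 6.54 × 1.42² × (1 + 0.025 × 5.3) = 7.51 mA.

Saturation; I_D = 7.51 mA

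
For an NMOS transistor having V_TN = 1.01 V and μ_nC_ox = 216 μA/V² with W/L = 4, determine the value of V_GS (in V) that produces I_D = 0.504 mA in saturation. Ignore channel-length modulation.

k_n = μ_nC_ox · (W/L) = 0.864 mA/V².
In saturation I_D = ½ k_n (V_GS − V_TN)², so V_GS − V_TN = √(2 I_D / k_n) = √(2 × 0.504 / 0.864) = 1.08 V.
V_GS = 1.01 + 1.08 = 2.09 V.

V_GS = 2.09 V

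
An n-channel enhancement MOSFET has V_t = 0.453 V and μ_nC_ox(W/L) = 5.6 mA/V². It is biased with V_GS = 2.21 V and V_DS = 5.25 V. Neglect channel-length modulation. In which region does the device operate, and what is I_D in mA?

V_ov = V_GS − V_t = 2.21 − 0.453 = 1.76 V.
Since V_DS = 5.25 V ≥ V_ov = 1.76 V, the device is in saturation.
I_D = ½ k_n V_ov² = 0.5 × 5.6 × 1.76² = 8.64 mA.

Saturation; I_D = 8.64 mA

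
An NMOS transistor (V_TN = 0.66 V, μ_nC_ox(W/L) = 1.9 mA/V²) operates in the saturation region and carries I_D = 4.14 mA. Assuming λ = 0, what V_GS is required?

In saturation I_D = ½ k_n (V_GS − V_TN)², so V_GS − V_TN = √(2 I_D / k_n) = √(2 × 4.14 / 1.9) = 2.09 V.
V_GS = 0.66 + 2.09 = 2.75 V.

V_GS = 2.75 V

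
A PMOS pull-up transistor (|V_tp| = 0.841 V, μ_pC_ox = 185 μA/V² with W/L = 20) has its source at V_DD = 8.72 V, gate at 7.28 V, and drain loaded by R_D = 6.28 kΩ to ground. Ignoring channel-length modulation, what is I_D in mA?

V_SG = V_DD − V_G = 8.72 − 7.28 = 1.44 V, so V_ov = 1.44 − 0.841 = 0.599 V.
k_p = μ_pC_ox · (W/L) = 3.7 mA/V².
Assume saturation: I_D = ½ k_p V_ov² = 0.5 × 3.7 × 0.599² = 0.664 mA, giving V_SD = V_DD − I_D R_D = 8.72 − 0.664 × 6.28 = 4.55 V.
V_SD = 4.55 V ≥ V_ov = 0.599 V, confirming saturation.

I_D = 0.664 mA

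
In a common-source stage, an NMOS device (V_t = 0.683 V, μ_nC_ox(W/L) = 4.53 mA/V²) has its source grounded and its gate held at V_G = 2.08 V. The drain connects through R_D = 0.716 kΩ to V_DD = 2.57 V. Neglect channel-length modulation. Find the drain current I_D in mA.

I_D = 2.81 mA

V_GS = V_G = 2.08 V, so V_ov = 2.08 − 0.683 = 1.4 V.
Assume saturation: I_D = ½ k_n V_ov² = 0.5 × 4.53 × 1.4² = 4.42 mA, giving V_DS = V_DD − I_D R_D = 2.57 − 4.42 × 0.716 = -0.595 V.
But -0.595 V < V_ov = 1.4 V, so the device is actually in triode.
In triode I_D = k_n[V_ov V_DS − ½ V_DS²] and I_D = (V_DD − V_DS)/R_D. Equating: 1.62 V_DS² − 5.531 V_DS + 2.57 = 0, giving V_DS = 0.555 V (the root below V_ov).
I_D = (2.57 − 0.555) / 0.716 = 2.81 mA.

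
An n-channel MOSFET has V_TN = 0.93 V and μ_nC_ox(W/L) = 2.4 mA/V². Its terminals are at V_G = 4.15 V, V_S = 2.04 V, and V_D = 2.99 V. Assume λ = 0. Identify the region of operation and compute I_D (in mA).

Triode; I_D = 1.61 mA

V_GS = V_G − V_S = 4.15 − 2.04 = 2.11 V; V_DS = V_D − V_S = 2.99 − 2.04 = 0.95 V.
V_ov = V_GS − V_TN = 2.11 − 0.93 = 1.18 V.
Since V_DS = 0.95 V < V_ov = 1.18 V, the device is in the triode region.
I_D = k_n [V_ov · V_DS − ½ V_DS²] = 2.4 × [1.18 × 0.95 − 0.5 × 0.95²] = 1.61 mA.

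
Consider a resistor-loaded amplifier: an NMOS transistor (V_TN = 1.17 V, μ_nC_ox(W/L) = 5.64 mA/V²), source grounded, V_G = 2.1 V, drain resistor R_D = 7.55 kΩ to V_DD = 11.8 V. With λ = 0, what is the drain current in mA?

V_GS = V_G = 2.1 V, so V_ov = 2.1 − 1.17 = 0.93 V.
Assume saturation: I_D = ½ k_n V_ov² = 0.5 × 5.64 × 0.93² = 2.44 mA, giving V_DS = V_DD − I_D R_D = 11.8 − 2.44 × 7.55 = -6.61 V.
But -6.61 V < V_ov = 0.93 V, so the device is actually in triode.
In triode I_D = k_n[V_ov V_DS − ½ V_DS²] and I_D = (V_DD − V_DS)/R_D. Equating: 21.3 V_DS² − 40.6 V_DS + 11.8 = 0, giving V_DS = 0.358 V (the root below V_ov).
I_D = (11.8 − 0.358) / 7.55 = 1.52 mA.

I_D = 1.52 mA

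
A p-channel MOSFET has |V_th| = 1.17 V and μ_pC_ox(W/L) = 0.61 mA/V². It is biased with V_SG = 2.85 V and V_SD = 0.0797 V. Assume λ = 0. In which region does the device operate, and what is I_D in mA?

V_ov = V_SG − |V_th| = 2.85 − 1.17 = 1.68 V.
Since V_SD = 0.0797 V < V_ov = 1.68 V, the device is in the triode region.
I_D = k_p [V_ov · V_SD − ½ V_SD²] = 0.61 × [1.68 × 0.0797 − 0.5 × 0.0797²] = 0.0797 mA.

Triode; I_D = 0.0797 mA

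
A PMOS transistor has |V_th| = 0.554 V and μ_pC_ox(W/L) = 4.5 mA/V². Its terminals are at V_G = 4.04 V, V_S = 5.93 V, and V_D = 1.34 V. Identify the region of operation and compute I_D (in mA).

V_SG = V_S − V_G = 5.93 − 4.04 = 1.89 V; V_SD = V_S − V_D = 5.93 − 1.34 = 4.59 V.
V_ov = V_SG − |V_th| = 1.89 − 0.554 = 1.34 V.
Since V_SD = 4.59 V ≥ V_ov = 1.34 V, the device is in saturation.
I_D = ½ k_p V_ov² = 0.5 × 4.5 × 1.34² = 4.02 mA.

Saturation; I_D = 4.02 mA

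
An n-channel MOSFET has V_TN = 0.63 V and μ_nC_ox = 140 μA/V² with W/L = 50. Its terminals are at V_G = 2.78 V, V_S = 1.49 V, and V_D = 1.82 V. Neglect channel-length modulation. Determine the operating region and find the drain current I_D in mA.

Triode; I_D = 1.14 mA

V_GS = V_G − V_S = 2.78 − 1.49 = 1.29 V; V_DS = V_D − V_S = 1.82 − 1.49 = 0.33 V.
k_n = μ_nC_ox · (W/L) = 7 mA/V².
V_ov = V_GS − V_TN = 1.29 − 0.63 = 0.66 V.
Since V_DS = 0.33 V < V_ov = 0.66 V, the device is in the triode region.
I_D = k_n [V_ov · V_DS − ½ V_DS²] = 7 × [0.66 × 0.33 − 0.5 × 0.33²] = 1.14 mA.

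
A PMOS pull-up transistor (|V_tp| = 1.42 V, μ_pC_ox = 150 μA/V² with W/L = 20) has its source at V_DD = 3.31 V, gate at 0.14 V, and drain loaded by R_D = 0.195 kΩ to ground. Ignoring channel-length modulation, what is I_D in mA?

I_D = 4.59 mA

V_SG = V_DD − V_G = 3.31 − 0.14 = 3.17 V, so V_ov = 3.17 − 1.42 = 1.75 V.
k_p = μ_pC_ox · (W/L) = 3 mA/V².
Assume saturation: I_D = ½ k_p V_ov² = 0.5 × 3 × 1.75² = 4.59 mA, giving V_SD = V_DD − I_D R_D = 3.31 − 4.59 × 0.195 = 2.41 V.
V_SD = 2.41 V ≥ V_ov = 1.75 V, confirming saturation.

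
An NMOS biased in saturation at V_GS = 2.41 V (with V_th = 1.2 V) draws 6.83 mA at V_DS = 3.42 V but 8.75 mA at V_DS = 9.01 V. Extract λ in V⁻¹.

λ = 0.0607 V⁻¹

With V_GS fixed, I_D ∝ (1 + λ V_DS) in saturation, so I_D2/I_D1 = (1 + λ V_DS2)/(1 + λ V_DS1).
8.75/6.83 = 1.281 = (1 + 9.01 λ)/(1 + 3.42 λ).
Solving: λ (I_D1 V_DS2 − I_D2 V_DS1) = I_D2 − I_D1, so λ = (8.75 − 6.83) / (6.83 × 9.01 − 8.75 × 3.42) = 1.92 / 31.6 = 0.0607 V⁻¹.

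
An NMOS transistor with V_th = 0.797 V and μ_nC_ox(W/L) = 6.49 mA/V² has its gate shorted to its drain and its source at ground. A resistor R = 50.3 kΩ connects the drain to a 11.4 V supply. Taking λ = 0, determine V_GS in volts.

With gate tied to drain, V_GS = V_DS ≥ V_GS − V_th, so the device is in saturation.
KCL at the drain: ½ k_n (V_GS − V_th)² = (V_DD − V_GS)/R.
Let x = V_GS − 0.797. Then 163 x² + x − 10.6 = 0, giving x = 0.252 V (positive root), so V_GS = 1.05 V.
I_D = (V_DD − V_GS)/R = (11.4 − 1.05) / 50.3 = 0.206 mA.

V_GS = 1.05 V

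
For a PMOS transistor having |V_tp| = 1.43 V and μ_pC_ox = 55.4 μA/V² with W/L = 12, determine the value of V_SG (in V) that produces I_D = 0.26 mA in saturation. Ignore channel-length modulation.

V_SG = 2.31 V

k_p = μ_pC_ox · (W/L) = 0.6648 mA/V².
In saturation I_D = ½ k_p (V_SG − |V_tp|)², so V_SG − |V_tp| = √(2 I_D / k_p) = √(2 × 0.26 / 0.6648) = 0.884 V.
V_SG = 1.43 + 0.884 = 2.31 V.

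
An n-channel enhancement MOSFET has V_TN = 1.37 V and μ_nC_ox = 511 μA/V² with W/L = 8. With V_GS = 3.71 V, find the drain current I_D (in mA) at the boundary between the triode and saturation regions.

I_D = 11.2 mA

At the boundary V_DS = V_ov = V_GS − V_TN = 3.71 − 1.37 = 2.34 V.
k_n = μ_nC_ox · (W/L) = 4.088 mA/V².
I_D = ½ k_n V_ov² = 0.5 × 4.088 × 2.34² = 11.2 mA.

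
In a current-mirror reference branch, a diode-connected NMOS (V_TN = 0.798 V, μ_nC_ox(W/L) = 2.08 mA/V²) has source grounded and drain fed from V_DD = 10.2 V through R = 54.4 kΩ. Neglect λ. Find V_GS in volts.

With gate tied to drain, V_GS = V_DS ≥ V_GS − V_TN, so the device is in saturation.
KCL at the drain: ½ k_n (V_GS − V_TN)² = (V_DD − V_GS)/R.
Let x = V_GS − 0.798. Then 56.6 x² + x − 9.402 = 0, giving x = 0.399 V (positive root), so V_GS = 1.2 V.
I_D = (V_DD − V_GS)/R = (10.2 − 1.2) / 54.4 = 0.165 mA.

V_GS = 1.20 V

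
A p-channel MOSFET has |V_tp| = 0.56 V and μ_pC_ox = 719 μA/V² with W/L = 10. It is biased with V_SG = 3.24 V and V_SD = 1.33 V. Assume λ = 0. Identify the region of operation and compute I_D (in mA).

k_p = μ_pC_ox · (W/L) = 7.19 mA/V².
V_ov = V_SG − |V_tp| = 3.24 − 0.56 = 2.68 V.
Since V_SD = 1.33 V < V_ov = 2.68 V, the device is in the triode region.
I_D = k_p [V_ov · V_SD − ½ V_SD²] = 7.19 × [2.68 × 1.33 − 0.5 × 1.33²] = 19.3 mA.

Triode; I_D = 19.3 mA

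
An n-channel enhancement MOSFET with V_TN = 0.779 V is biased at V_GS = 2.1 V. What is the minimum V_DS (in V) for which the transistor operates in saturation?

The boundary between triode and saturation is V_DS = V_GS − V_TN = V_ov.
V_ov = 2.1 − 0.779 = 1.32 V.

V_DS,sat = 1.32 V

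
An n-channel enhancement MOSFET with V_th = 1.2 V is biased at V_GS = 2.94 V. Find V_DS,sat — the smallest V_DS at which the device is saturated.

The boundary between triode and saturation is V_DS = V_GS − V_th = V_ov.
V_ov = 2.94 − 1.2 = 1.74 V.

V_DS,sat = 1.74 V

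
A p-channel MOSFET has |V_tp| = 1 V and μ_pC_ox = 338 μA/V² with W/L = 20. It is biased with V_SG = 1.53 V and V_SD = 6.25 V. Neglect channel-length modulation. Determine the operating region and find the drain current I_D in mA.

Saturation; I_D = 0.949 mA

k_p = μ_pC_ox · (W/L) = 6.76 mA/V².
V_ov = V_SG − |V_tp| = 1.53 − 1 = 0.53 V.
Since V_SD = 6.25 V ≥ V_ov = 0.53 V, the device is in saturation.
I_D = ½ k_p V_ov² = 0.5 × 6.76 × 0.53² = 0.949 mA.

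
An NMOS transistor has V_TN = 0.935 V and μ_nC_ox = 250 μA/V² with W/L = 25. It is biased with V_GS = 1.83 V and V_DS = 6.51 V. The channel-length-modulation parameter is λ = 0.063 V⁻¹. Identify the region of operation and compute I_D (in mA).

k_n = μ_nC_ox · (W/L) = 6.25 mA/V².
V_ov = V_GS − V_TN = 1.83 − 0.935 = 0.895 V.
Since V_DS = 6.51 V ≥ V_ov = 0.895 V, the device is in saturation.
I_D = ½ k_n V_ov² (1 + λ V_DS) = 0.5 × 6.25 × 0.895² × (1 + 0.063 × 6.51) = 3.53 mA.

Saturation; I_D = 3.53 mA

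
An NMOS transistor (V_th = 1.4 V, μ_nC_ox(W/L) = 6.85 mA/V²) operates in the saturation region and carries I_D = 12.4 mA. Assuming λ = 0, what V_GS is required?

V_GS = 3.30 V

In saturation I_D = ½ k_n (V_GS − V_th)², so V_GS − V_th = √(2 I_D / k_n) = √(2 × 12.4 / 6.85) = 1.9 V.
V_GS = 1.4 + 1.9 = 3.3 V.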